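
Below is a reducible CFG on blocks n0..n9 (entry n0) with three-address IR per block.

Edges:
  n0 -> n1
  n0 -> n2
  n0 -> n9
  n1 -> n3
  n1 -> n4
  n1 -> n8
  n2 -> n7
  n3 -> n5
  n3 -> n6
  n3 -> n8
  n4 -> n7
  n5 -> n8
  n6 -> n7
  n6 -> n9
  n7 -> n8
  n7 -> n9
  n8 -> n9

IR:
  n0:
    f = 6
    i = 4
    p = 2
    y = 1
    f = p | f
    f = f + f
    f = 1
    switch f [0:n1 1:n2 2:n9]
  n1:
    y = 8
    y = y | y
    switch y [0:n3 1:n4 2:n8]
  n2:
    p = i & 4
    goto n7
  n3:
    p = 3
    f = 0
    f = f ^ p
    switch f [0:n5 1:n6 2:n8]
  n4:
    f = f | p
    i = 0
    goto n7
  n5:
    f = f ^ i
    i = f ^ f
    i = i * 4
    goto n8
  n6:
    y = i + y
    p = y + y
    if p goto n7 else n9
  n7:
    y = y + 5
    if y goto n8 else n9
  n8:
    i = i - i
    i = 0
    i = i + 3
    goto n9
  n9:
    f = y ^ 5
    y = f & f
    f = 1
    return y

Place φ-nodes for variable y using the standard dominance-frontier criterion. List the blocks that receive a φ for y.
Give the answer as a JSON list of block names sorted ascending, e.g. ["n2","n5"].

idom tree: n1←n0 n2←n0 n3←n1 n4←n1 n5←n3 n6←n3 n7←n0 n8←n0 n9←n0
Dom∩ at merges:
  n7: preds {n2,n4,n6}: {n0,n2} ∩ {n0,n1,n4} ∩ {n0,n1,n3,n6} = {n0}; idom=n0
  n8: preds {n1,n3,n5,n7}: {n0,n1} ∩ {n0,n1,n3} ∩ {n0,n1,n3,n5} ∩ {n0,n7} = {n0}; idom=n0
  n9: preds {n0,n6,n7,n8}: {n0} ∩ {n0,n1,n3,n6} ∩ {n0,n7} ∩ {n0,n8} = {n0}; idom=n0

DF walk-up:
  n7←n2: walk n2 to n0
  n7←n4: walk n4→n1 to n0
  n7←n6: walk n6→n3→n1 to n0
  n8←n1: walk n1 to n0
  n8←n3: walk n3→n1 to n0
  n8←n5: walk n5→n3→n1 to n0
  n8←n7: walk n7 to n0
  n9←n0: walk · to n0
  n9←n6: walk n6→n3→n1 to n0
  n9←n7: walk n7 to n0
  n9←n8: walk n8 to n0
  n0: DF=∅
  n1: DF={n7,n8,n9}
  n2: DF={n7}
  n3: DF={n7,n8,n9}
  n4: DF={n7}
  n5: DF={n8}
  n6: DF={n7,n9}
  n7: DF={n8,n9}
  n8: DF={n9}
  n9: DF=∅

φ for y: defs {n0,n1,n6,n7,n9}
  DF⁺ = {n7,n8,n9}

Answer: ["n7", "n8", "n9"]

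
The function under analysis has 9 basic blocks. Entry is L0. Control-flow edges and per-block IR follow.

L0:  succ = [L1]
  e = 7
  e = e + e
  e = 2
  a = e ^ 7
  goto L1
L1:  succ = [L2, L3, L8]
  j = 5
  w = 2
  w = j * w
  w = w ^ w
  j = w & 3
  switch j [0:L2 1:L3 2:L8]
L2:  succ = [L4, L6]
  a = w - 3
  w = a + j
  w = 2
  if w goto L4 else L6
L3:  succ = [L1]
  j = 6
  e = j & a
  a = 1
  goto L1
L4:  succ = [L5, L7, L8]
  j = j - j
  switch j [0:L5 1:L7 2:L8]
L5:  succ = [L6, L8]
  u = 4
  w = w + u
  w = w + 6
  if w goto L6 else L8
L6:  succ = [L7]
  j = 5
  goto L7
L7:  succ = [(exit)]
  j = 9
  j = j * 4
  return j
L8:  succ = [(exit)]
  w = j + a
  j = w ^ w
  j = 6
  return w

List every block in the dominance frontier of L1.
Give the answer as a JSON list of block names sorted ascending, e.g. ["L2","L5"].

Answer: ["L1"]

Derivation:
idom tree: L1←L0 L2←L1 L3←L1 L4←L2 L5←L4 L6←L2 L7←L2 L8←L1
Dom at joins:
  L1: preds {L0,L3}: {L0} ∩ {L0,L1,L3} = {L0}; idom=L0
  L6: preds {L2,L5}: {L0,L1,L2} ∩ {L0,L1,L2,L4,L5} = {L0,L1,L2}; idom=L2
  L7: preds {L4,L6}: {L0,L1,L2,L4} ∩ {L0,L1,L2,L6} = {L0,L1,L2}; idom=L2
  L8: preds {L1,L4,L5}: {L0,L1} ∩ {L0,L1,L2,L4} ∩ {L0,L1,L2,L4,L5} = {L0,L1}; idom=L1

Frontier:
  join L1 pred L0: · stop@L0
  join L1 pred L3: L3→L1 stop@L0
  join L6 pred L2: · stop@L2
  join L6 pred L5: L5→L4 stop@L2
  join L7 pred L4: L4 stop@L2
  join L7 pred L6: L6 stop@L2
  join L8 pred L1: · stop@L1
  join L8 pred L4: L4→L2 stop@L1
  join L8 pred L5: L5→L4→L2 stop@L1
  L0: DF=∅
  L1: DF={L1}
  L2: DF={L8}
  L3: DF={L1}
  L4: DF={L6,L7,L8}
  L5: DF={L6,L8}
  L6: DF={L7}
  L7: DF=∅
  L8: DF=∅

DF(L1) = ["L1"]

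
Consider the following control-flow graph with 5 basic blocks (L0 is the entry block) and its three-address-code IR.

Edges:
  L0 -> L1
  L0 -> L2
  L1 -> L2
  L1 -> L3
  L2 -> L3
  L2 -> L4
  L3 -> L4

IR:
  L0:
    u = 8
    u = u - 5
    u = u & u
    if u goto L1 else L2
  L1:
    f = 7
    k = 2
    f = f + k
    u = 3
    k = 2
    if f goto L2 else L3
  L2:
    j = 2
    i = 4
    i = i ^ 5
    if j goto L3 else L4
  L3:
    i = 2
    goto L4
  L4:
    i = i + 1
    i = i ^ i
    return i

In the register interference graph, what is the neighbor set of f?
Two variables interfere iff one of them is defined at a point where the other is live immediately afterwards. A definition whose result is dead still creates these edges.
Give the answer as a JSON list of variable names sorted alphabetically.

def/use:
  L0: {u} / ∅
  L1: {f,k,u} / ∅
  L2: {i,j} / ∅
  L3: {i} / ∅
  L4: {i} / {i}

Liveness:
  L0 li=∅ lo=∅
  L1 li=∅ lo=∅
  L2 li=∅ lo={i}
  L3 li=∅ lo={i}
  L4 li={i} lo=∅

Conflict graph:
  f — {k,u}
  i — {j}
  j — {i}
  k — {f}
  u — {f}

N(f) = ["k", "u"]

Answer: ["k", "u"]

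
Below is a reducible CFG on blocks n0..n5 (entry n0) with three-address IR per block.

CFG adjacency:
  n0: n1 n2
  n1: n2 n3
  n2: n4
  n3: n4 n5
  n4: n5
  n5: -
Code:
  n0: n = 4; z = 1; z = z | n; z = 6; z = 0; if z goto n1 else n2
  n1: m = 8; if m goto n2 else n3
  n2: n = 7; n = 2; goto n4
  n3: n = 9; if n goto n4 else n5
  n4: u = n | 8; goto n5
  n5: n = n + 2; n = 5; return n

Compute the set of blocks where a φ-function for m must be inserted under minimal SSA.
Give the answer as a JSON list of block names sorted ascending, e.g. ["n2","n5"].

idom tree: n1←n0 n2←n0 n3←n1 n4←n0 n5←n0
Dom∩ at merges:
  n2: preds {n0,n1}: {n0} ∩ {n0,n1} = {n0}; idom=n0
  n4: preds {n2,n3}: {n0,n2} ∩ {n0,n1,n3} = {n0}; idom=n0
  n5: preds {n3,n4}: {n0,n1,n3} ∩ {n0,n4} = {n0}; idom=n0

DF walk-up:
  n2←n0: walk · to n0
  n2←n1: walk n1 to n0
  n4←n2: walk n2 to n0
  n4←n3: walk n3→n1 to n0
  n5←n3: walk n3→n1 to n0
  n5←n4: walk n4 to n0
  n0: DF=∅
  n1: DF={n2,n4,n5}
  n2: DF={n4}
  n3: DF={n4,n5}
  n4: DF={n5}
  n5: DF=∅

φ for m: defs {n1}
  DF⁺ = {n2,n4,n5}

Answer: ["n2", "n4", "n5"]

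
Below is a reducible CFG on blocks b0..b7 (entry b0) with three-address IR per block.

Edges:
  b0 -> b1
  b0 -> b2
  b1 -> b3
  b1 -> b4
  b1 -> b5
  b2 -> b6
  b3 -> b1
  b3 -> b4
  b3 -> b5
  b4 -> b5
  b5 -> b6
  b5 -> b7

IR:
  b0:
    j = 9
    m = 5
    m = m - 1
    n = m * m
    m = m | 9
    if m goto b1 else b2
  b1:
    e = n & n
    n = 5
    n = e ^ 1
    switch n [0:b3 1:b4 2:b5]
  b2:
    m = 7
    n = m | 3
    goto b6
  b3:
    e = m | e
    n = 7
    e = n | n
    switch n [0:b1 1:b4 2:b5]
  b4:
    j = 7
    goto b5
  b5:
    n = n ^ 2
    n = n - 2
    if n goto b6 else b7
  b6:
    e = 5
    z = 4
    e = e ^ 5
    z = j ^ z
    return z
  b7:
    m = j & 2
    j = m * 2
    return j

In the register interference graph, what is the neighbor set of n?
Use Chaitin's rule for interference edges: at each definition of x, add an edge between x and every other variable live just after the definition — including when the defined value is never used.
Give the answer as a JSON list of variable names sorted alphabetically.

Answer: ["e", "j", "m"]

Analysis:
Per-block:
  b0 def {j,m,n} use ∅
  b1 def {e,n} use {n}
  b2 def {m,n} use ∅
  b3 def {e,n} use {e,m}
  b4 def {j} use ∅
  b5 def {n} use {n}
  b6 def {e,z} use {j}
  b7 def {j,m} use {j}

Backward fixpoint:
  b0: in=∅ out={j,m,n}
  b1: in={j,m,n} out={e,j,m,n}
  b2: in={j} out={j}
  b3: in={e,j,m} out={j,m,n}
  b4: in={n} out={j,n}
  b5: in={j,n} out={j}
  b6: in={j} out=∅
  b7: in={j} out=∅

Interfere edges:
  e↔{j,m,n,z}
  j↔{e,m,n,z}
  m↔{e,j,n}
  n↔{e,j,m}
  z↔{e,j}

N(n) = ["e", "j", "m"]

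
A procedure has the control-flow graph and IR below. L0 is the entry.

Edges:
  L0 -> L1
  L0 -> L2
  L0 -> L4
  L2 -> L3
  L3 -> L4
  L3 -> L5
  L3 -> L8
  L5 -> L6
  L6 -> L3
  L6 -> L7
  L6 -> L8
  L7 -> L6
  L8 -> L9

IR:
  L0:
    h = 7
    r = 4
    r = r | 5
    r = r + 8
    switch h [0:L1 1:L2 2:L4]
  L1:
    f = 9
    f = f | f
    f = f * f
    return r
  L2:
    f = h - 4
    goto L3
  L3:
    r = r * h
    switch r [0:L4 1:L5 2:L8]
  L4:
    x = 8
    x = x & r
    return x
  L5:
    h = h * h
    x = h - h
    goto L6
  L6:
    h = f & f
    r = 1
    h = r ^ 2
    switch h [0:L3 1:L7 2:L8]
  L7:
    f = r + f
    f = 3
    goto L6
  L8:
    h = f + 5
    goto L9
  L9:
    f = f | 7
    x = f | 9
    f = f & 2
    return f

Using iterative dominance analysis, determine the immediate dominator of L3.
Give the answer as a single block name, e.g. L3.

idom tree: L1←L0 L2←L0 L3←L2 L4←L0 L5←L3 L6←L5 L7←L6 L8←L3 L9←L8
Join-block Dom:
  L3: preds {L2,L6}: {L0,L2} ∩ {L0,L2,L3,L5,L6} = {L0,L2}; idom=L2
  L4: preds {L0,L3}: {L0} ∩ {L0,L2,L3} = {L0}; idom=L0
  L6: preds {L5,L7}: {L0,L2,L3,L5} ∩ {L0,L2,L3,L5,L6,L7} = {L0,L2,L3,L5}; idom=L5
  L8: preds {L3,L6}: {L0,L2,L3} ∩ {L0,L2,L3,L5,L6} = {L0,L2,L3}; idom=L3

idom(L3) = L2

Answer: L2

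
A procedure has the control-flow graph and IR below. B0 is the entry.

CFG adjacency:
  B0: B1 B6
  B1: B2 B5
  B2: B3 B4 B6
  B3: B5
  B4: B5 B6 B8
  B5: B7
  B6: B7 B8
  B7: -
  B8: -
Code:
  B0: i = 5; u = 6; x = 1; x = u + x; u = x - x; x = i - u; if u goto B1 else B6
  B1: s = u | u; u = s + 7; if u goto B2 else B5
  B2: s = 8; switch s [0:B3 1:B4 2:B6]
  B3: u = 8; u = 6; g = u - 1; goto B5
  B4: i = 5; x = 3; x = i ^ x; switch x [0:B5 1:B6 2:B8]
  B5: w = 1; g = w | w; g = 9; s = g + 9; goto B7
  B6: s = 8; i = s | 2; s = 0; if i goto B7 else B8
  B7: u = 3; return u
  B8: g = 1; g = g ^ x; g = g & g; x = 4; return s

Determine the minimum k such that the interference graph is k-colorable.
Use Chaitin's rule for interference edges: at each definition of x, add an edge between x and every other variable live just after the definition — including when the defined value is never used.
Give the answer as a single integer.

def/use:
  B0: {i,u,x} / ∅
  B1: {s,u} / {u}
  B2: {s} / ∅
  B3: {g,u} / ∅
  B4: {i,x} / ∅
  B5: {g,s,w} / ∅
  B6: {i,s} / ∅
  B7: {u} / ∅
  B8: {g,x} / {s,x}

Liveness:
  B0: in=∅ out={u,x}
  B1: in={u,x} out={x}
  B2: in={x} out={s,x}
  B3: in=∅ out=∅
  B4: in={s} out={s,x}
  B5: in=∅ out=∅
  B6: in={x} out={s,x}
  B7: in=∅ out=∅
  B8: in={s,x} out=∅

Conflict graph:
  g: {s,x}
  i: {s,u,x}
  s: {g,i,x}
  u: {i,x}
  w: ∅
  x: {g,i,s,u}

Registers:
  lower bound: {g,s,x} mutually conflict ⇒ χ ≥ 3
  3-colouring: c0={w,x}  c1={g,i}  c2={s,u}
  χ = 3

Answer: 3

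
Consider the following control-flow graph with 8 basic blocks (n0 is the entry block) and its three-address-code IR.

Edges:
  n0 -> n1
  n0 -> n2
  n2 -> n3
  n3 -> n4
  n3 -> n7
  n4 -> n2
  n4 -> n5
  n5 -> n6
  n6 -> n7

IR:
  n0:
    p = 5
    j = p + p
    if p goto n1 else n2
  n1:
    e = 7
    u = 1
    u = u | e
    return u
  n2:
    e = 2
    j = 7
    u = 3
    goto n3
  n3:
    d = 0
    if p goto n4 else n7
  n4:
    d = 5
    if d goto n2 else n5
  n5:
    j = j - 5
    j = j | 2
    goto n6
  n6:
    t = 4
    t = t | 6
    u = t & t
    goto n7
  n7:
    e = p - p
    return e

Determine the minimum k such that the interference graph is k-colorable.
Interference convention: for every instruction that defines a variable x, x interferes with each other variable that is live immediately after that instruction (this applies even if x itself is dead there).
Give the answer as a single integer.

def/use:
  n0: def={j,p} ue=∅
  n1: def={e,u} ue=∅
  n2: def={e,j,u} ue=∅
  n3: def={d} ue={p}
  n4: def={d} ue=∅
  n5: def={j} ue={j}
  n6: def={t,u} ue=∅
  n7: def={e} ue={p}

Live sets:
  n0: in=∅ out={p}
  n1: in=∅ out=∅
  n2: in={p} out={j,p}
  n3: in={j,p} out={j,p}
  n4: in={j,p} out={j,p}
  n5: in={j,p} out={p}
  n6: in={p} out={p}
  n7: in={p} out=∅

Interference:
  d↔{j,p}
  e↔{p,u}
  j↔{d,p,u}
  p↔{d,e,j,t,u}
  t↔{p}
  u↔{e,j,p}

Registers:
  lower bound: {d,j,p} mutually conflict ⇒ χ ≥ 3
  assign d→r2 e→r1 j→r1 p→r0 t→r1 u→r2 — no edge inside a register ⇒ χ ≤ 3
  χ = 3

Answer: 3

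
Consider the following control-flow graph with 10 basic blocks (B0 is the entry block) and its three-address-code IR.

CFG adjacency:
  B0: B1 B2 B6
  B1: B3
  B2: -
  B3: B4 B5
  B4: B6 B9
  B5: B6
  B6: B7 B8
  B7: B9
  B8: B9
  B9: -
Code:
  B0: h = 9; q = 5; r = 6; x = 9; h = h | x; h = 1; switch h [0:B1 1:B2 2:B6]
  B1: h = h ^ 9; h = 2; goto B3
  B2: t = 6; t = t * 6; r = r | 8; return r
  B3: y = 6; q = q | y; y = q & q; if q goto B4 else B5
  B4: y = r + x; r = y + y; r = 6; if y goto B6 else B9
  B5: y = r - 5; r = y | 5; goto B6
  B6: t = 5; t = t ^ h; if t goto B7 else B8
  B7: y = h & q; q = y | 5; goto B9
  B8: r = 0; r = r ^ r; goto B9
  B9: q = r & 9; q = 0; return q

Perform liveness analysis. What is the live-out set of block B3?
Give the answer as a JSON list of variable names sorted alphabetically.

Block summaries:
  B0 def {h,q,r,x} use ∅
  B1 def {h} use {h}
  B2 def {r,t} use {r}
  B3 def {q,y} use {q}
  B4 def {r,y} use {r,x}
  B5 def {r,y} use {r}
  B6 def {t} use {h}
  B7 def {q,y} use {h,q}
  B8 def {r} use ∅
  B9 def {q} use {r}

Backward fixpoint:
  B0 li=∅ lo={h,q,r,x}
  B1 li={h,q,r,x} lo={h,q,r,x}
  B2 li={r} lo=∅
  B3 li={h,q,r,x} lo={h,q,r,x}
  B4 li={h,q,r,x} lo={h,q,r}
  B5 li={h,q,r} lo={h,q,r}
  B6 li={h,q,r} lo={h,q,r}
  B7 li={h,q,r} lo={r}
  B8 li=∅ lo={r}
  B9 li={r} lo=∅

live-out(B3) = ["h", "q", "r", "x"]

Answer: ["h", "q", "r", "x"]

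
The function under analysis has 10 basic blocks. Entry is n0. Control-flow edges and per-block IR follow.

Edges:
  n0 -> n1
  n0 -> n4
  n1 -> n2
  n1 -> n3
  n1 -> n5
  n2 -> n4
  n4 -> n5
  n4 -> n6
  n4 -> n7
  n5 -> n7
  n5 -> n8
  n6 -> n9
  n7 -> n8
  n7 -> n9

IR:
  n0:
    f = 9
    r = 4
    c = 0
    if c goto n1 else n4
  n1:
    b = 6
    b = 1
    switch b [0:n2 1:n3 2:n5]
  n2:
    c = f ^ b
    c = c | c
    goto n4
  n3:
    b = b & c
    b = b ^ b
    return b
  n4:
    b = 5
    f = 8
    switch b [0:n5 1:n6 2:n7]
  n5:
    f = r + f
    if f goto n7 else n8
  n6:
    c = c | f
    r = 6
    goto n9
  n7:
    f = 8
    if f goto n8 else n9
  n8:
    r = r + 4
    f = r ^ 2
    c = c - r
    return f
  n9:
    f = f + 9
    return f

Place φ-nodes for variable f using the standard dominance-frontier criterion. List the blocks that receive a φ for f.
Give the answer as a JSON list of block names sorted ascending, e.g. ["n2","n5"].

Answer: ["n5", "n7", "n8", "n9"]

Analysis:
idom tree: n1←n0 n2←n1 n3←n1 n4←n0 n5←n0 n6←n4 n7←n0 n8←n0 n9←n0
Dom∩ at merges:
  n4: preds {n0,n2}: {n0} ∩ {n0,n1,n2} = {n0}; idom=n0
  n5: preds {n1,n4}: {n0,n1} ∩ {n0,n4} = {n0}; idom=n0
  n7: preds {n4,n5}: {n0,n4} ∩ {n0,n5} = {n0}; idom=n0
  n8: preds {n5,n7}: {n0,n5} ∩ {n0,n7} = {n0}; idom=n0
  n9: preds {n6,n7}: {n0,n4,n6} ∩ {n0,n7} = {n0}; idom=n0

DF walk-up:
  join n4 pred n0: · stop@n0
  join n4 pred n2: n2→n1 stop@n0
  join n5 pred n1: n1 stop@n0
  join n5 pred n4: n4 stop@n0
  join n7 pred n4: n4 stop@n0
  join n7 pred n5: n5 stop@n0
  join n8 pred n5: n5 stop@n0
  join n8 pred n7: n7 stop@n0
  join n9 pred n6: n6→n4 stop@n0
  join n9 pred n7: n7 stop@n0
  n0: DF=∅
  n1: DF={n4,n5}
  n2: DF={n4}
  n3: DF=∅
  n4: DF={n5,n7,n9}
  n5: DF={n7,n8}
  n6: DF={n9}
  n7: DF={n8,n9}
  n8: DF=∅
  n9: DF=∅

φ for f: defs {n0,n4,n5,n7,n8,n9}
  DF⁺ = {n5,n7,n8,n9}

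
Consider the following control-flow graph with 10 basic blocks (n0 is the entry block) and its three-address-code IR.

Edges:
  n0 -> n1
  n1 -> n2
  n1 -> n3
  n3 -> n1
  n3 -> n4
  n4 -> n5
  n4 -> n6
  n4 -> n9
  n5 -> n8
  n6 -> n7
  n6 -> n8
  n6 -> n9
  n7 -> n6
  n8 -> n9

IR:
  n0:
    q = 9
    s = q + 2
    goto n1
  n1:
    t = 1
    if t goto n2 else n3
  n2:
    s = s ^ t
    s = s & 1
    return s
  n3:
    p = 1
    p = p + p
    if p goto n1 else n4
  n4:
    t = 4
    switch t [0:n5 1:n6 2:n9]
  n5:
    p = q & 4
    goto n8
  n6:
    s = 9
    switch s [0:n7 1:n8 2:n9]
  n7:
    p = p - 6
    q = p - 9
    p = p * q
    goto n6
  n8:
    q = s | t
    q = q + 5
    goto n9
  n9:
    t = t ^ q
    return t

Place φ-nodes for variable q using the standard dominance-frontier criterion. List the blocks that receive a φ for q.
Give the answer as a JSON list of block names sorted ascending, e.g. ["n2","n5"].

idom tree: n1←n0 n2←n1 n3←n1 n4←n3 n5←n4 n6←n4 n7←n6 n8←n4 n9←n4
Dom at joins:
  n1: preds {n0,n3}: {n0} ∩ {n0,n1,n3} = {n0}; idom=n0
  n6: preds {n4,n7}: {n0,n1,n3,n4} ∩ {n0,n1,n3,n4,n6,n7} = {n0,n1,n3,n4}; idom=n4
  n8: preds {n5,n6}: {n0,n1,n3,n4,n5} ∩ {n0,n1,n3,n4,n6} = {n0,n1,n3,n4}; idom=n4
  n9: preds {n4,n6,n8}: {n0,n1,n3,n4} ∩ {n0,n1,n3,n4,n6} ∩ {n0,n1,n3,n4,n8} = {n0,n1,n3,n4}; idom=n4

DF walk-up:
  n1←n0: walk · to n0
  n1←n3: walk n3→n1 to n0
  n6←n4: walk · to n4
  n6←n7: walk n7→n6 to n4
  n8←n5: walk n5 to n4
  n8←n6: walk n6 to n4
  n9←n4: walk · to n4
  n9←n6: walk n6 to n4
  n9←n8: walk n8 to n4
  n0 → ∅
  n1 → {n1}
  n2 → ∅
  n3 → {n1}
  n4 → ∅
  n5 → {n8}
  n6 → {n6,n8,n9}
  n7 → {n6}
  n8 → {n9}
  n9 → ∅

φ for q: defs {n0,n7,n8}
  DF⁺ = {n6,n8,n9}

Answer: ["n6", "n8", "n9"]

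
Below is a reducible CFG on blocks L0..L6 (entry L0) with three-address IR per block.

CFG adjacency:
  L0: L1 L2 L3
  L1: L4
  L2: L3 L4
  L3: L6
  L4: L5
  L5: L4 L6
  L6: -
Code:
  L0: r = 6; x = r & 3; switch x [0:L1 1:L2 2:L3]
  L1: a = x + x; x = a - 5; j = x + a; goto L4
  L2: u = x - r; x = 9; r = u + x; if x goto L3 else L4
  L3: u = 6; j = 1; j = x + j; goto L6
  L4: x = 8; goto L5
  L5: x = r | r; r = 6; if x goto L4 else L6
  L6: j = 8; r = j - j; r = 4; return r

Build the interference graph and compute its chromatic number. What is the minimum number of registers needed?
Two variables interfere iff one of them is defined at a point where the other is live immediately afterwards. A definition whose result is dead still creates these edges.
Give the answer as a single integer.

def/use:
  L0: def={r,x} ue=∅
  L1: def={a,j,x} ue={x}
  L2: def={r,u,x} ue={r,x}
  L3: def={j,u} ue={x}
  L4: def={x} ue=∅
  L5: def={r,x} ue={r}
  L6: def={j,r} ue=∅

Backward fixpoint:
  L0 li=∅ lo={r,x}
  L1 li={r,x} lo={r}
  L2 li={r,x} lo={r,x}
  L3 li={x} lo=∅
  L4 li={r} lo={r}
  L5 li={r} lo={r}
  L6 li=∅ lo=∅

Interfere edges:
  a↔{r,x}
  j↔{r,x}
  r↔{a,j,x}
  u↔{x}
  x↔{a,j,r,u}

Chromatic number:
  clique {a,r,x} ⇒ need ≥ 3
  assign a→R2 j→R2 r→R1 u→R1 x→R0 — no edge inside a register ⇒ χ ≤ 3
  χ = 3

Answer: 3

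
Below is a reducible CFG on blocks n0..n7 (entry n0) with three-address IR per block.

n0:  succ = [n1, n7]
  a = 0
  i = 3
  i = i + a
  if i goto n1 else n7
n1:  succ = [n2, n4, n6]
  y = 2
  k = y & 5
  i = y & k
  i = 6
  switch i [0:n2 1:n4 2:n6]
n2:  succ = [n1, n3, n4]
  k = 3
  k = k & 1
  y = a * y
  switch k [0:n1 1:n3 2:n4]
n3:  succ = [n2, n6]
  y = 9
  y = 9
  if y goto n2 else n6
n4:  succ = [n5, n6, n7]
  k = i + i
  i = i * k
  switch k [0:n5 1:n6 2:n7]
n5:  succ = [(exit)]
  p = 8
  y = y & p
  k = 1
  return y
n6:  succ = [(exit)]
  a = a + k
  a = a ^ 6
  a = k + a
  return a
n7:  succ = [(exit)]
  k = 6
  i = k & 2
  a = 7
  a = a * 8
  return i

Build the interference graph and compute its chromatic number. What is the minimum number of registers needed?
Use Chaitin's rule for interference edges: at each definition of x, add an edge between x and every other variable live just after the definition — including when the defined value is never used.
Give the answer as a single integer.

def/use:
  n0 def {a,i} use ∅
  n1 def {i,k,y} use ∅
  n2 def {k,y} use {a,y}
  n3 def {y} use ∅
  n4 def {i,k} use {i}
  n5 def {k,p,y} use {y}
  n6 def {a} use {a,k}
  n7 def {a,i,k} use ∅

Backward fixpoint:
  live n0: ∅→{a}
  live n1: {a}→{a,i,k,y}
  live n2: {a,i,y}→{a,i,k,y}
  live n3: {a,i,k}→{a,i,k,y}
  live n4: {a,i,y}→{a,k,y}
  live n5: {y}→∅
  live n6: {a,k}→∅
  live n7: ∅→∅

Conflict graph:
  a↔{i,k,y}
  i↔{a,k,y}
  k↔{a,i,y}
  p↔{y}
  y↔{a,i,k,p}

Chromatic number:
  {a,i,k,y} pairwise interfere (4-clique) ⇒ χ ≥ 4
  assign a→r1 i→r2 k→r3 p→r1 y→r0 — no edge inside a register ⇒ χ ≤ 4
  χ = 4

Answer: 4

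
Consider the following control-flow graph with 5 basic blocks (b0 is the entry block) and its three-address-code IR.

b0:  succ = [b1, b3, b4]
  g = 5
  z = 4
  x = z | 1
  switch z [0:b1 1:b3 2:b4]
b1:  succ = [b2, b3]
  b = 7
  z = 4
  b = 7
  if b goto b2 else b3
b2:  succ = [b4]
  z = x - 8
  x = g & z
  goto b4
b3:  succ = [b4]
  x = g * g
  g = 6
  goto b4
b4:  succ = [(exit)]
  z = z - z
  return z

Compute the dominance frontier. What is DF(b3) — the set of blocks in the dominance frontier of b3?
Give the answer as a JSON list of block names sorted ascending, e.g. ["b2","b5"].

idom tree: b1←b0 b2←b1 b3←b0 b4←b0
Dom∩ at merges:
  b3: preds {b0,b1}: {b0} ∩ {b0,b1} = {b0}; idom=b0
  b4: preds {b0,b2,b3}: {b0} ∩ {b0,b1,b2} ∩ {b0,b3} = {b0}; idom=b0

DF derivation:
  join b3 pred b0: · stop@b0
  join b3 pred b1: b1 stop@b0
  join b4 pred b0: · stop@b0
  join b4 pred b2: b2→b1 stop@b0
  join b4 pred b3: b3 stop@b0
  b0: DF=∅
  b1: DF={b3,b4}
  b2: DF={b4}
  b3: DF={b4}
  b4: DF=∅

DF(b3) = ["b4"]

Answer: ["b4"]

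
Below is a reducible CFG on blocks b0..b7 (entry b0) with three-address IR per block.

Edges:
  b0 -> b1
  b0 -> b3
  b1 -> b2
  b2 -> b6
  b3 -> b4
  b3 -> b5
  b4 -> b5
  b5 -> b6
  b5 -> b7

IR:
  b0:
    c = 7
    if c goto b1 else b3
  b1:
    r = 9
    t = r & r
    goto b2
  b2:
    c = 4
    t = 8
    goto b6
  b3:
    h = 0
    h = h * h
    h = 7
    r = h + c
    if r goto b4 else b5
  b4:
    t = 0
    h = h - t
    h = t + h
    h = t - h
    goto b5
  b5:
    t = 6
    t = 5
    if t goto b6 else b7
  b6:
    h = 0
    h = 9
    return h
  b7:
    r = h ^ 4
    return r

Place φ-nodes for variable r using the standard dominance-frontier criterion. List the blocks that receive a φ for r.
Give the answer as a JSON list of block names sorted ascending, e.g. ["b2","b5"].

Answer: ["b6"]

Analysis:
idom tree: b1←b0 b2←b1 b3←b0 b4←b3 b5←b3 b6←b0 b7←b5
Join-block Dom:
  b5: preds {b3,b4}: {b0,b3} ∩ {b0,b3,b4} = {b0,b3}; idom=b3
  b6: preds {b2,b5}: {b0,b1,b2} ∩ {b0,b3,b5} = {b0}; idom=b0

Frontier:
  join b5 pred b3: · stop@b3
  join b5 pred b4: b4 stop@b3
  join b6 pred b2: b2→b1 stop@b0
  join b6 pred b5: b5→b3 stop@b0
  b0 → ∅
  b1 → {b6}
  b2 → {b6}
  b3 → {b6}
  b4 → {b5}
  b5 → {b6}
  b6 → ∅
  b7 → ∅

φ for r: defs {b1,b3,b7}
  DF⁺ = {b6}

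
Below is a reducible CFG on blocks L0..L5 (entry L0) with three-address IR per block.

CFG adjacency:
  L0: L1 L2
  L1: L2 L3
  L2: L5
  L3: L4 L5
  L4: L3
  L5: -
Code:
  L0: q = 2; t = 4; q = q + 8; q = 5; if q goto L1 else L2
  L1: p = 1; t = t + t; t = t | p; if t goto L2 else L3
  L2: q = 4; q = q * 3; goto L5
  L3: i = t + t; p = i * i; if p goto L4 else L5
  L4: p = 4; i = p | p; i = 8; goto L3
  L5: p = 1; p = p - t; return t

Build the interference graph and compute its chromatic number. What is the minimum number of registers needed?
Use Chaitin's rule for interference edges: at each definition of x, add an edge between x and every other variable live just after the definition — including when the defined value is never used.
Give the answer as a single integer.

Per-block:
  L0 def {q,t} use ∅
  L1 def {p,t} use {t}
  L2 def {q} use ∅
  L3 def {i,p} use {t}
  L4 def {i,p} use ∅
  L5 def {p} use {t}

Liveness:
  live L0: ∅→{t}
  live L1: {t}→{t}
  live L2: {t}→{t}
  live L3: {t}→{t}
  live L4: {t}→{t}
  live L5: {t}→∅

Interference:
  i↔{t}
  p↔{t}
  q↔{t}
  t↔{i,p,q}

Registers:
  lower bound: {i,t} mutually conflict ⇒ χ ≥ 2
  2-colouring: r0={t}  r1={i,p,q}
  χ = 2

Answer: 2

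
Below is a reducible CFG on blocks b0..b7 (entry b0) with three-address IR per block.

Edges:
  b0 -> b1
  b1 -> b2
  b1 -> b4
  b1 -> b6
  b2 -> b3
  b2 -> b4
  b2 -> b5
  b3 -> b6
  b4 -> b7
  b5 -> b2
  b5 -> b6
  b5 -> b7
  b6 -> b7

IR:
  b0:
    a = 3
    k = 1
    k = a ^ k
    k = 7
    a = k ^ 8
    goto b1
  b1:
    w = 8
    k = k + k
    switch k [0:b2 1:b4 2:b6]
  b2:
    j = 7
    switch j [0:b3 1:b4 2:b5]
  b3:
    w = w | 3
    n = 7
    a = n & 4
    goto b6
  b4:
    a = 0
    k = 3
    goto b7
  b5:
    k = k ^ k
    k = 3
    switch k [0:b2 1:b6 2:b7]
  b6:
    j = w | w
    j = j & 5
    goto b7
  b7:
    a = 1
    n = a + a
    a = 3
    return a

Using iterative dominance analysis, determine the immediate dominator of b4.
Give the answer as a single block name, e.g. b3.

idom tree: b1←b0 b2←b1 b3←b2 b4←b1 b5←b2 b6←b1 b7←b1
Join-block Dom:
  b2: preds {b1,b5}: {b0,b1} ∩ {b0,b1,b2,b5} = {b0,b1}; idom=b1
  b4: preds {b1,b2}: {b0,b1} ∩ {b0,b1,b2} = {b0,b1}; idom=b1
  b6: preds {b1,b3,b5}: {b0,b1} ∩ {b0,b1,b2,b3} ∩ {b0,b1,b2,b5} = {b0,b1}; idom=b1
  b7: preds {b4,b5,b6}: {b0,b1,b4} ∩ {b0,b1,b2,b5} ∩ {b0,b1,b6} = {b0,b1}; idom=b1

idom(b4) = b1

Answer: b1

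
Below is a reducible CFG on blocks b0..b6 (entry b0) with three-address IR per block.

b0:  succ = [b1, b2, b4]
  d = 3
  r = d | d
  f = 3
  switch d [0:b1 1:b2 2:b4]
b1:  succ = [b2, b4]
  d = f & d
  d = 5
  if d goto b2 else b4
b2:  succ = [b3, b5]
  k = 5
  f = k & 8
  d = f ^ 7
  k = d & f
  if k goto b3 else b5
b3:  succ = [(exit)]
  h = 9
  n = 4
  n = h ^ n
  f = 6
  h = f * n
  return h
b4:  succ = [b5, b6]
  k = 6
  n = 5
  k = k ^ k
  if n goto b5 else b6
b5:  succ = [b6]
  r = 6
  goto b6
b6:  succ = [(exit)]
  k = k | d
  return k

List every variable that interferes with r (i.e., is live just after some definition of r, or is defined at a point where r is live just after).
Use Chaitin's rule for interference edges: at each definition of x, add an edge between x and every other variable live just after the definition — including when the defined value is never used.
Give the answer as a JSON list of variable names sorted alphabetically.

Answer: ["d", "k"]

Derivation:
Per-block:
  b0: def={d,f,r} ue=∅
  b1: def={d} ue={d,f}
  b2: def={d,f,k} ue=∅
  b3: def={f,h,n} ue=∅
  b4: def={k,n} ue=∅
  b5: def={r} ue=∅
  b6: def={k} ue={d,k}

Backward fixpoint:
  live b0: ∅→{d,f}
  live b1: {d,f}→{d}
  live b2: ∅→{d,k}
  live b3: ∅→∅
  live b4: {d}→{d,k}
  live b5: {d,k}→{d,k}
  live b6: {d,k}→∅

Conflict graph:
  d: {f,k,n,r}
  f: {d,n}
  h: {n}
  k: {d,n,r}
  n: {d,f,h,k}
  r: {d,k}

N(r) = ["d", "k"]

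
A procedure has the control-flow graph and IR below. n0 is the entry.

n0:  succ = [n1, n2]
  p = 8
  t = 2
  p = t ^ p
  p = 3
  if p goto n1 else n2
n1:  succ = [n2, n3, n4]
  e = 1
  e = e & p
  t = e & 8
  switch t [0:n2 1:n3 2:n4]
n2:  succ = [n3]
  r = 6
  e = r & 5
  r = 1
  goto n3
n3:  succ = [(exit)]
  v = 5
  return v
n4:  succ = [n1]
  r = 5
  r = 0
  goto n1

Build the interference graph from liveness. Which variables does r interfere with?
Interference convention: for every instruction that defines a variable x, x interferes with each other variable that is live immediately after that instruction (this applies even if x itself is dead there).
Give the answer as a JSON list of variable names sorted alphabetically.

Answer: ["p"]

Derivation:
def/use:
  n0: {p,t} / ∅
  n1: {e,t} / {p}
  n2: {e,r} / ∅
  n3: {v} / ∅
  n4: {r} / ∅

Backward fixpoint:
  live n0: ∅→{p}
  live n1: {p}→{p}
  live n2: ∅→∅
  live n3: ∅→∅
  live n4: {p}→{p}

Interference:
  e: {p}
  p: {e,r,t}
  r: {p}
  t: {p}
  v: ∅

N(r) = ["p"]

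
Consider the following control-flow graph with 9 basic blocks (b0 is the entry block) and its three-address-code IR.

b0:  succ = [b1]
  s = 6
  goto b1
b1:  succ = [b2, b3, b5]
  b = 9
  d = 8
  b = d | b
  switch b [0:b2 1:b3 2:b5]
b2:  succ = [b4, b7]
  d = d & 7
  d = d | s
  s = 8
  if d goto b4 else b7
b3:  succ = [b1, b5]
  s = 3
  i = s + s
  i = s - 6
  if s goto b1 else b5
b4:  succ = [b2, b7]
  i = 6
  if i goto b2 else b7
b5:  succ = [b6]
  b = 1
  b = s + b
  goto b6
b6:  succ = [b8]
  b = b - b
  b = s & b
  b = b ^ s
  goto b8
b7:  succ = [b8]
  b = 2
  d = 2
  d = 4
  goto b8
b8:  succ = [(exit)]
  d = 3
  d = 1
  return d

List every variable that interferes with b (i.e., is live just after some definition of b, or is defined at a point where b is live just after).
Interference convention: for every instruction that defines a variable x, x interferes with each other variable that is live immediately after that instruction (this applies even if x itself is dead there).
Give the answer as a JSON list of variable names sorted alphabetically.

Answer: ["d", "s"]

Working:
Block summaries:
  b0: {s} / ∅
  b1: {b,d} / ∅
  b2: {d,s} / {d,s}
  b3: {i,s} / ∅
  b4: {i} / ∅
  b5: {b} / {s}
  b6: {b} / {b,s}
  b7: {b,d} / ∅
  b8: {d} / ∅

Backward fixpoint:
  live b0: ∅→{s}
  live b1: {s}→{d,s}
  live b2: {d,s}→{d,s}
  live b3: ∅→{s}
  live b4: {d,s}→{d,s}
  live b5: {s}→{b,s}
  live b6: {b,s}→∅
  live b7: ∅→∅
  live b8: ∅→∅

Interference:
  b: {d,s}
  d: {b,i,s}
  i: {d,s}
  s: {b,d,i}

N(b) = ["d", "s"]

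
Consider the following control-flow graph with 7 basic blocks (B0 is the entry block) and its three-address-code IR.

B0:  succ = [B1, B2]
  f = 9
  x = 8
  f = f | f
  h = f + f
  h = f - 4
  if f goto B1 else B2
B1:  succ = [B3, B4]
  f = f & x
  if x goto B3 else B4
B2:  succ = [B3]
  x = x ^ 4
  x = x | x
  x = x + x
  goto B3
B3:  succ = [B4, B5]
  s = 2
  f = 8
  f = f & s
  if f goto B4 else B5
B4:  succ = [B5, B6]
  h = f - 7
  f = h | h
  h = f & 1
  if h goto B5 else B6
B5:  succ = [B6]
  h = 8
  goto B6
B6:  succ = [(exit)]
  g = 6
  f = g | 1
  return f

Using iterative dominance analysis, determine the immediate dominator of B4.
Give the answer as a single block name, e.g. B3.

Answer: B0

Analysis:
idom tree: B1←B0 B2←B0 B3←B0 B4←B0 B5←B0 B6←B0
Dom at joins:
  B3: preds {B1,B2}: {B0,B1} ∩ {B0,B2} = {B0}; idom=B0
  B4: preds {B1,B3}: {B0,B1} ∩ {B0,B3} = {B0}; idom=B0
  B5: preds {B3,B4}: {B0,B3} ∩ {B0,B4} = {B0}; idom=B0
  B6: preds {B4,B5}: {B0,B4} ∩ {B0,B5} = {B0}; idom=B0

idom(B4) = B0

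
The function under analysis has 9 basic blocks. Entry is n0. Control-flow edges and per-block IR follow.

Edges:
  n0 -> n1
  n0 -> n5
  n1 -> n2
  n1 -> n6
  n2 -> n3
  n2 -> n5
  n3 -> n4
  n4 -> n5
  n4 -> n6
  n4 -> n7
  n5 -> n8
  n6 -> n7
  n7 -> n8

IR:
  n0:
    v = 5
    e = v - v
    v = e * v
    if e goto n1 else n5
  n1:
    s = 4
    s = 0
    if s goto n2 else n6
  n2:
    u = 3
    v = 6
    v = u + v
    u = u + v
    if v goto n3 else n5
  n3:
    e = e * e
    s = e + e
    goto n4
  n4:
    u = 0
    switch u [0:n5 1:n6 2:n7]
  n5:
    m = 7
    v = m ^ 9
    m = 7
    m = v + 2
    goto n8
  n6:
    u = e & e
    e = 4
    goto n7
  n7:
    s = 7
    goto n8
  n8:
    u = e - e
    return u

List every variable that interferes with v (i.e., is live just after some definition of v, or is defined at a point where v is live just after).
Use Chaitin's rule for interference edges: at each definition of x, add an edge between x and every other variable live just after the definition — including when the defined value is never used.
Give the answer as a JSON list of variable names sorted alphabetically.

Answer: ["e", "m", "u"]

Analysis:
Block summaries:
  n0 def {e,v} use ∅
  n1 def {s} use ∅
  n2 def {u,v} use ∅
  n3 def {e,s} use {e}
  n4 def {u} use ∅
  n5 def {m,v} use ∅
  n6 def {e,u} use {e}
  n7 def {s} use ∅
  n8 def {u} use {e}

Liveness:
  live n0: ∅→{e}
  live n1: {e}→{e}
  live n2: {e}→{e}
  live n3: {e}→{e}
  live n4: {e}→{e}
  live n5: {e}→{e}
  live n6: {e}→{e}
  live n7: {e}→{e}
  live n8: {e}→∅

Interference:
  e — {m,s,u,v}
  m — {e,v}
  s — {e}
  u — {e,v}
  v — {e,m,u}

N(v) = ["e", "m", "u"]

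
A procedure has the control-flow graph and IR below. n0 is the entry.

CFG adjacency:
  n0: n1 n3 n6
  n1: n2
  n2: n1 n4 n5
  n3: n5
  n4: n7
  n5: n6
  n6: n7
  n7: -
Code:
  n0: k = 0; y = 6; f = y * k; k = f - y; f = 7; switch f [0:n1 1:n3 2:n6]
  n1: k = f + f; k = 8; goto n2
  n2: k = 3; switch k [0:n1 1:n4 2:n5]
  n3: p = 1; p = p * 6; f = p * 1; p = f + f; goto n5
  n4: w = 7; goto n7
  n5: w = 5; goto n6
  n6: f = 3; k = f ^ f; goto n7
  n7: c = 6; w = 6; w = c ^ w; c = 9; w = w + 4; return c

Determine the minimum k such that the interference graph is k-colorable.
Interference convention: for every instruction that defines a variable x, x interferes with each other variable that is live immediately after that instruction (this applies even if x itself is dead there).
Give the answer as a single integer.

Block summaries:
  n0: {f,k,y} / ∅
  n1: {k} / {f}
  n2: {k} / ∅
  n3: {f,p} / ∅
  n4: {w} / ∅
  n5: {w} / ∅
  n6: {f,k} / ∅
  n7: {c,w} / ∅

Live sets:
  n0 li=∅ lo={f}
  n1 li={f} lo={f}
  n2 li={f} lo={f}
  n3 li=∅ lo=∅
  n4 li=∅ lo=∅
  n5 li=∅ lo=∅
  n6 li=∅ lo=∅
  n7 li=∅ lo=∅

Interfere edges:
  c — {w}
  f — {k,y}
  k — {f,y}
  p — ∅
  w — {c}
  y — {f,k}

Registers:
  clique {f,k,y} ⇒ need ≥ 3
  assign c→r0 f→r0 k→r1 p→r0 w→r1 y→r2 — no edge inside a register ⇒ χ ≤ 3
  χ = 3

Answer: 3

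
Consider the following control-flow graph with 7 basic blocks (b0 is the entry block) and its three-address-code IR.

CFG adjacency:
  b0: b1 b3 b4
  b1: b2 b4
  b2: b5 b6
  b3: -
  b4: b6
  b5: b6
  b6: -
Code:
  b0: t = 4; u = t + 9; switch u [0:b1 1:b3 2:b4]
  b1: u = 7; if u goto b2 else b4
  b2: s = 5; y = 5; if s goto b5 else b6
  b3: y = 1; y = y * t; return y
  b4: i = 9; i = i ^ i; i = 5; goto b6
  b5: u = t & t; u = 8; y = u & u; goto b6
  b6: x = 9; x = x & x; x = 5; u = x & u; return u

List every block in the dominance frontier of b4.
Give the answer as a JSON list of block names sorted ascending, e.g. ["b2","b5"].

idom tree: b1←b0 b2←b1 b3←b0 b4←b0 b5←b2 b6←b0
Dom∩ at merges:
  b4: preds {b0,b1}: {b0} ∩ {b0,b1} = {b0}; idom=b0
  b6: preds {b2,b4,b5}: {b0,b1,b2} ∩ {b0,b4} ∩ {b0,b1,b2,b5} = {b0}; idom=b0

Frontier:
  b4←b0: walk · to b0
  b4←b1: walk b1 to b0
  b6←b2: walk b2→b1 to b0
  b6←b4: walk b4 to b0
  b6←b5: walk b5→b2→b1 to b0
  b0: DF=∅
  b1: DF={b4,b6}
  b2: DF={b6}
  b3: DF=∅
  b4: DF={b6}
  b5: DF={b6}
  b6: DF=∅

DF(b4) = ["b6"]

Answer: ["b6"]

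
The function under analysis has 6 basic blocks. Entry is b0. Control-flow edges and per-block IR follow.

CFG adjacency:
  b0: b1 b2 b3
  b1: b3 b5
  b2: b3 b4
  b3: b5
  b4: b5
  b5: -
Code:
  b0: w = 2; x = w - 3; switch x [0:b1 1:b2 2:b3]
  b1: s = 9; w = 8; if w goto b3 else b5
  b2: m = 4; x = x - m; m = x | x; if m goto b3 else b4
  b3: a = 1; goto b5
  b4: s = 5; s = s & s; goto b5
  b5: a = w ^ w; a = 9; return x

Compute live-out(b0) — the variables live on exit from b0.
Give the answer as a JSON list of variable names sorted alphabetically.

Block summaries:
  b0: def={w,x} ue=∅
  b1: def={s,w} ue=∅
  b2: def={m,x} ue={x}
  b3: def={a} ue=∅
  b4: def={s} ue=∅
  b5: def={a} ue={w,x}

Live sets:
  b0 li=∅ lo={w,x}
  b1 li={x} lo={w,x}
  b2 li={w,x} lo={w,x}
  b3 li={w,x} lo={w,x}
  b4 li={w,x} lo={w,x}
  b5 li={w,x} lo=∅

live-out(b0) = ["w", "x"]

Answer: ["w", "x"]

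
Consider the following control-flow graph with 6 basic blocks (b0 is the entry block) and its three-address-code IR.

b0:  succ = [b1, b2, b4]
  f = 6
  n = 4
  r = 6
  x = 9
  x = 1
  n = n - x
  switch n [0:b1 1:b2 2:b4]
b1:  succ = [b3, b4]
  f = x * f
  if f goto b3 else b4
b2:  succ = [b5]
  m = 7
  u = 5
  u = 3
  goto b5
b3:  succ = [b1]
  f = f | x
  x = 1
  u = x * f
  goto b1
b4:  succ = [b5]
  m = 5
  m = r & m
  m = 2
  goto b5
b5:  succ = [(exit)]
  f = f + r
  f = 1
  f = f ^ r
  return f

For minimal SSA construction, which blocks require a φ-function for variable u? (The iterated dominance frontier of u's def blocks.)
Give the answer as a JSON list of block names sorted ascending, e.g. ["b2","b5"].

Answer: ["b1", "b4", "b5"]

Working:
idom tree: b1←b0 b2←b0 b3←b1 b4←b0 b5←b0
Dom∩ at merges:
  b1: preds {b0,b3}: {b0} ∩ {b0,b1,b3} = {b0}; idom=b0
  b4: preds {b0,b1}: {b0} ∩ {b0,b1} = {b0}; idom=b0
  b5: preds {b2,b4}: {b0,b2} ∩ {b0,b4} = {b0}; idom=b0

DF derivation:
  b1←b0: walk · to b0
  b1←b3: walk b3→b1 to b0
  b4←b0: walk · to b0
  b4←b1: walk b1 to b0
  b5←b2: walk b2 to b0
  b5←b4: walk b4 to b0
  b0 → ∅
  b1 → {b1,b4}
  b2 → {b5}
  b3 → {b1}
  b4 → {b5}
  b5 → ∅

φ for u: defs {b2,b3}
  DF⁺ = {b1,b4,b5}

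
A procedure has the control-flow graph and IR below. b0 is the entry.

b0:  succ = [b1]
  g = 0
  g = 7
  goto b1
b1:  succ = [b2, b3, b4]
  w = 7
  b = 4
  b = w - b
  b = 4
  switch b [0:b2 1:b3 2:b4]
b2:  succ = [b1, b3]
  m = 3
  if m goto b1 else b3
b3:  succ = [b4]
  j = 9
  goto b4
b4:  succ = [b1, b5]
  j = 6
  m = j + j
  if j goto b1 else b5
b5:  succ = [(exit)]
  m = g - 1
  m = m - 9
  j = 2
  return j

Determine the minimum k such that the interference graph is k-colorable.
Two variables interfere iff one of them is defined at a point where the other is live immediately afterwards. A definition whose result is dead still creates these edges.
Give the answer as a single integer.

Answer: 3

Analysis:
def/use:
  b0: {g} / ∅
  b1: {b,w} / ∅
  b2: {m} / ∅
  b3: {j} / ∅
  b4: {j,m} / ∅
  b5: {j,m} / {g}

Live sets:
  b0: in=∅ out={g}
  b1: in={g} out={g}
  b2: in={g} out={g}
  b3: in={g} out={g}
  b4: in={g} out={g}
  b5: in={g} out=∅

Interference:
  b↔{g,w}
  g↔{b,j,m,w}
  j↔{g,m}
  m↔{g,j}
  w↔{b,g}

Chromatic number:
  clique {b,g,w} ⇒ need ≥ 3
  assign b→R1 g→R0 j→R1 m→R2 w→R2 — no edge inside a register ⇒ χ ≤ 3
  χ = 3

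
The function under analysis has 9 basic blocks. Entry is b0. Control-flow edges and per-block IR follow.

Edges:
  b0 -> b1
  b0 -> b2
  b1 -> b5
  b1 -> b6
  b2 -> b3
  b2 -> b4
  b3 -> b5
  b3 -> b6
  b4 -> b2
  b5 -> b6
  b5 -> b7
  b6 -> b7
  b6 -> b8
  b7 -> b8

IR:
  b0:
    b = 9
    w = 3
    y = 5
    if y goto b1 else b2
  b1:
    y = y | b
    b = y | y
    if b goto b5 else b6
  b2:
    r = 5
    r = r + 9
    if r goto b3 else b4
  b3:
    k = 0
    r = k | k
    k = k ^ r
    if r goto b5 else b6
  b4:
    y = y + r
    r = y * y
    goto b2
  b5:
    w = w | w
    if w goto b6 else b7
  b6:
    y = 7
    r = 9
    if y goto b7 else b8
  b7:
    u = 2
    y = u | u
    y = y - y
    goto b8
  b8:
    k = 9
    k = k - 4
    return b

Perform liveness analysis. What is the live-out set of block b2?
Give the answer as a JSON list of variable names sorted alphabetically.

Answer: ["b", "r", "w", "y"]

Derivation:
def/use:
  b0: {b,w,y} / ∅
  b1: {b,y} / {b,y}
  b2: {r} / ∅
  b3: {k,r} / ∅
  b4: {r,y} / {r,y}
  b5: {w} / {w}
  b6: {r,y} / ∅
  b7: {u,y} / ∅
  b8: {k} / {b}

Live sets:
  b0 li=∅ lo={b,w,y}
  b1 li={b,w,y} lo={b,w}
  b2 li={b,w,y} lo={b,r,w,y}
  b3 li={b,w} lo={b,w}
  b4 li={b,r,w,y} lo={b,w,y}
  b5 li={b,w} lo={b}
  b6 li={b} lo={b}
  b7 li={b} lo={b}
  b8 li={b} lo=∅

live-out(b2) = ["b", "r", "w", "y"]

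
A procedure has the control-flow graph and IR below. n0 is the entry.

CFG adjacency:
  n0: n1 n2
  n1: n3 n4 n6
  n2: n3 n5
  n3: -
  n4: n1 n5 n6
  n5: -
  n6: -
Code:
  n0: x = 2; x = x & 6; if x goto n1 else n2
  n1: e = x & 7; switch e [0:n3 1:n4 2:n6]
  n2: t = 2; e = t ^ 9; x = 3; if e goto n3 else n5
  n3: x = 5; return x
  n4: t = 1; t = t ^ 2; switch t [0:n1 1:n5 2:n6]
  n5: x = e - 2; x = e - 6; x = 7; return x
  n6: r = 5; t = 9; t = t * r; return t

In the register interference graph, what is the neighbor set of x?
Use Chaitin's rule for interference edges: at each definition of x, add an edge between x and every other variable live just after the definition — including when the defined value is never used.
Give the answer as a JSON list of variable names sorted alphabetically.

Answer: ["e", "t"]

Analysis:
def/use:
  n0: def={x} ue=∅
  n1: def={e} ue={x}
  n2: def={e,t,x} ue=∅
  n3: def={x} ue=∅
  n4: def={t} ue=∅
  n5: def={x} ue={e}
  n6: def={r,t} ue=∅

Live sets:
  n0: in=∅ out={x}
  n1: in={x} out={e,x}
  n2: in=∅ out={e}
  n3: in=∅ out=∅
  n4: in={e,x} out={e,x}
  n5: in={e} out=∅
  n6: in=∅ out=∅

Interference:
  e↔{t,x}
  r↔{t}
  t↔{e,r,x}
  x↔{e,t}

N(x) = ["e", "t"]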